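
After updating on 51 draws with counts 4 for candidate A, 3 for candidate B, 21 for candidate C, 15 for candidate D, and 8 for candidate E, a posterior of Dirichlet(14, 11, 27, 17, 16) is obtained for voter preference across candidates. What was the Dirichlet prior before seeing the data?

Dirichlet(10, 8, 6, 2, 8)

For a Dirichlet(α) prior with multinomial counts c, the posterior is Dirichlet(α + c) componentwise.
Subtract each count from the matching posterior parameter: 14−4=10, 11−3=8, 27−21=6, 17−15=2, 16−8=8.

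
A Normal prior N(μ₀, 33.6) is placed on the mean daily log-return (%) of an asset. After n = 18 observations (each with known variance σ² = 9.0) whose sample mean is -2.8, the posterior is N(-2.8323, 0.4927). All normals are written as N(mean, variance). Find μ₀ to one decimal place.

With known observation variance, the Normal–Normal posterior has precision τ_n = τ₀ + n/σ² and mean μ_n = (τ₀μ₀ + (n/σ²)x̄)/τ_n.
Here τ₀ = 1/33.6 = 0.029762 and τ_data = 18/9.0 = 2.000000, so τ_n = 2.029762.
Rearranging for μ₀: μ₀ = (μ_n·τ_n − τ_data·x̄)/τ₀ = (-2.8323·2.029762 − 2.000000·-2.8) / 0.029762 = -0.148895/0.029762 ≈ -5.0.

μ₀ = -5.0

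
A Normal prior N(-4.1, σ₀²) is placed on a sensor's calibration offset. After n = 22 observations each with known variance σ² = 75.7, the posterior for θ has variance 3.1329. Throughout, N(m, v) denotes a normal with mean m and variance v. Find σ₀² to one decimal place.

σ₀² = 35.0

Posterior precision equals prior precision plus data precision: 1/σ_n² = 1/σ₀² + n/σ².
So 1/σ₀² = 1/3.1329 − 22/75.7 = 0.319193 − 0.290621 = 0.028572.
Hence σ₀² = 1/0.028572 ≈ 35.0.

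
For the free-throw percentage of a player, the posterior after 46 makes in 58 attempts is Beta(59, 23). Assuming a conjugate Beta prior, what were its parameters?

A Beta(a, b) prior with s successes and f failures in binomial data gives a Beta(a+s, b+f) posterior.
Subtract the data counts: 59−46=13, 23−12=11.

Beta(13, 11)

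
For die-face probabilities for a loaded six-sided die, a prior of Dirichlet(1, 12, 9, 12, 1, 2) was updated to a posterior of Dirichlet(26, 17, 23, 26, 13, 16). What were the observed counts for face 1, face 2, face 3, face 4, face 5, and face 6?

counts (25, 5, 14, 14, 12, 14)

For a Dirichlet(α) prior with multinomial counts c, the posterior is Dirichlet(α + c) componentwise.
Counts are posterior − prior componentwise: 26−1=25, 17−12=5, 23−9=14, 26−12=14, 13−1=12, 16−2=14.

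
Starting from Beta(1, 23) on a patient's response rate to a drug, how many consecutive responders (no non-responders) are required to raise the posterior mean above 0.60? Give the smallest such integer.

After k responders and 0 non-responders the posterior is Beta(1+k, 23), with mean (1+k)/(1+23+k).
Set (1+k)/(24+k) > 0.60 and solve: k > (0.60·24 − 1)/(1 − 0.60) = 33.500.
The smallest integer exceeding 33.500 is 34.

k = 34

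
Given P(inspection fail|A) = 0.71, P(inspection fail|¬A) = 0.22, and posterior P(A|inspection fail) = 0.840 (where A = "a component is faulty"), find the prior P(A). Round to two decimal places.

P(A) = 0.62

In odds form, posterior odds = prior odds × likelihood ratio, so prior odds = posterior odds ÷ LR.
Posterior odds = 0.840/(1−0.840) = 5.2500. LR = 0.71/0.22 = 3.2273.
Prior odds = 5.2500/3.2273 = 1.6267, so P(A) = 1.6267/(1+1.6267) ≈ 0.62.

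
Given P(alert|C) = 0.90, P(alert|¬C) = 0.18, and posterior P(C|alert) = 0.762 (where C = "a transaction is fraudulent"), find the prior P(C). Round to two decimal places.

Bayes' rule in odds form gives O(C|E) = O(C)·[P(E|C)/P(E|¬C)], hence O(C) = O(C|E)/LR.
Posterior odds = 0.762/(1−0.762) = 3.2017. LR = 0.90/0.18 = 5.0000.
Prior odds = 3.2017/5.0000 = 0.6403, so P(C) = 0.6403/(1+0.6403) ≈ 0.39.

P(C) = 0.39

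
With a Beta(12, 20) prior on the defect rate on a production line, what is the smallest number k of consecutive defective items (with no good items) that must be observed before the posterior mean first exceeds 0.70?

After k defective items and 0 good items the posterior is Beta(12+k, 20), with mean (12+k)/(12+20+k).
Set (12+k)/(32+k) > 0.70 and solve: k > (0.70·32 − 12)/(1 − 0.70) = 34.667.
The smallest integer exceeding 34.667 is 35.

k = 35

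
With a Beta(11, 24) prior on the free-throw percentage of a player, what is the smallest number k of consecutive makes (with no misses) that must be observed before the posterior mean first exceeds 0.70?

k = 46

After k makes and 0 misses the posterior is Beta(11+k, 24), with mean (11+k)/(11+24+k).
Set (11+k)/(35+k) > 0.70 and solve: k > (0.70·35 − 11)/(1 − 0.70) = 45.000.
The smallest integer exceeding 45.000 is 46.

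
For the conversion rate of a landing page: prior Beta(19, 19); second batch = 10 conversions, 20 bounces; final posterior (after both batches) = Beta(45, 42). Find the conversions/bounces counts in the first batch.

16 conversions and 3 bounces

Because Beta–binomial updating is additive in the counts, the combined data contributed (α_post−α_prior, β_post−β_prior) successes and failures.
Total across both batches: 45−19=26 conversions, 42−19=23 bounces.
Subtract the second batch: 26−10=16 conversions and 23−20=3 bounces.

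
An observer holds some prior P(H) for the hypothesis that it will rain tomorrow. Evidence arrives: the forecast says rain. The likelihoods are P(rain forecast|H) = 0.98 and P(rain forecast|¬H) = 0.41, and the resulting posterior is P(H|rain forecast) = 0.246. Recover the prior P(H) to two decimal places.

P(H) = 0.12

Bayes' rule in odds form gives O(H|E) = O(H)·[P(E|H)/P(E|¬H)], hence O(H) = O(H|E)/LR.
Posterior odds = 0.246/(1−0.246) = 0.3263. LR = 0.98/0.41 = 2.3902.
Prior odds = 0.3263/2.3902 = 0.1365, so P(H) = 0.1365/(1+0.1365) ≈ 0.12.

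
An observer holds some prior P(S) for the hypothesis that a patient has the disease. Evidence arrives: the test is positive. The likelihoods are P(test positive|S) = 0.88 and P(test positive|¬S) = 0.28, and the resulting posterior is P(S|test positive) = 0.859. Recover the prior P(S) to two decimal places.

Bayes' rule in odds form gives O(S|E) = O(S)·[P(E|S)/P(E|¬S)], hence O(S) = O(S|E)/LR.
Posterior odds = 0.859/(1−0.859) = 6.0922. LR = 0.88/0.28 = 3.1429.
Prior odds = 6.0922/3.1429 = 1.9384, so P(S) = 1.9384/(1+1.9384) ≈ 0.66.

P(S) = 0.66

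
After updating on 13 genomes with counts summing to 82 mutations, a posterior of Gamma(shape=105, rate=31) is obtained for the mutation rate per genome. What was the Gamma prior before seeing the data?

Gamma(shape=23, rate=18)

A Gamma(α, β) prior (rate parametrization) on a Poisson rate with n observations summing to S gives posterior Gamma(α+S, β+n).
So α = 105 − 82 = 23 and β = 31 − 13 = 18.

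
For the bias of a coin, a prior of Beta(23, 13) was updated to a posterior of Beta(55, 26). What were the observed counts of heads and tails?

32 heads and 13 tails

Under Beta–binomial conjugacy the posterior parameters are (α+s, β+f).
So s = 55 − 23 = 32 and f = 26 − 13 = 13.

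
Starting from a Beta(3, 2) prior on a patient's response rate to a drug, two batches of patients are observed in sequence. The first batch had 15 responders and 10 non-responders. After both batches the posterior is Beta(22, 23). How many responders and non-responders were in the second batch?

4 responders and 11 non-responders

Because Beta–binomial updating is additive in the counts, the combined data contributed (α_post−α_prior, β_post−β_prior) successes and failures.
Total across both batches: 22−3=19 responders, 23−2=21 non-responders.
Subtract the first batch: 19−15=4 responders and 21−10=11 non-responders.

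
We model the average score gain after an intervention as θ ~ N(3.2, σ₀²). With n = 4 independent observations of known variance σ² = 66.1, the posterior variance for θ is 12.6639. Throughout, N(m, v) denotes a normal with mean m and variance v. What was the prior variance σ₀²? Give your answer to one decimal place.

For the Normal–Normal model with known σ², precisions add: τ_n = τ₀ + n/σ².
So 1/σ₀² = 1/12.6639 − 4/66.1 = 0.078965 − 0.060514 = 0.018451.
Hence σ₀² = 1/0.018451 ≈ 54.2.

σ₀² = 54.2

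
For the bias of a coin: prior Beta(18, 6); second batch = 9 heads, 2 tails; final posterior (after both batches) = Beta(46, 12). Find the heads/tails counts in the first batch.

19 heads and 4 tails

Sequential conjugate updates are equivalent to a single update on the pooled data, so total successes = posterior α − prior α and total failures = posterior β − prior β.
Total across both batches: 46−18=28 heads, 12−6=6 tails.
Subtract the second batch: 28−9=19 heads and 6−2=4 tails.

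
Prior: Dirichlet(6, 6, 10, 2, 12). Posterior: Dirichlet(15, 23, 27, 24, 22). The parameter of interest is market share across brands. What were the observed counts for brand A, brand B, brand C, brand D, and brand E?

counts (9, 17, 17, 22, 10)

For a Dirichlet(α) prior with multinomial counts c, the posterior is Dirichlet(α + c) componentwise.
Counts are posterior − prior componentwise: 15−6=9, 23−6=17, 27−10=17, 24−2=22, 22−12=10.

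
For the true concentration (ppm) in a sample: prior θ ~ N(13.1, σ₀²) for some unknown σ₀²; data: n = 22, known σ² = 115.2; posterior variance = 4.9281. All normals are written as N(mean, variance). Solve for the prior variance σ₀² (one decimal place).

σ₀² = 83.7

Posterior precision equals prior precision plus data precision: 1/σ_n² = 1/σ₀² + n/σ².
So 1/σ₀² = 1/4.9281 − 22/115.2 = 0.202918 − 0.190972 = 0.011946.
Hence σ₀² = 1/0.011946 ≈ 83.7.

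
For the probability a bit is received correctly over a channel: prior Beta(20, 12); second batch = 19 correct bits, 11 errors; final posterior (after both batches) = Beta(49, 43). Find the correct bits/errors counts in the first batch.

Because Beta–binomial updating is additive in the counts, the combined data contributed (α_post−α_prior, β_post−β_prior) successes and failures.
Total across both batches: 49−20=29 correct bits, 43−12=31 errors.
Subtract the second batch: 29−19=10 correct bits and 31−11=20 errors.

10 correct bits and 20 errors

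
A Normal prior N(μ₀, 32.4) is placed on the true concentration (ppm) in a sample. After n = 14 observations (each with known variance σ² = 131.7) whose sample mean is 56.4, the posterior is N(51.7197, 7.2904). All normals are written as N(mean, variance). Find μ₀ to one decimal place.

The posterior mean is a precision-weighted average: μ_n = (τ₀μ₀ + τ_data·x̄)/(τ₀+τ_data), with τ₀=1/σ₀² and τ_data=n/σ².
Here τ₀ = 1/32.4 = 0.030864 and τ_data = 14/131.7 = 0.106302, so τ_n = 0.137166.
Rearranging for μ₀: μ₀ = (μ_n·τ_n − τ_data·x̄)/τ₀ = (51.7197·0.137166 − 0.106302·56.4) / 0.030864 = 1.098752/0.030864 ≈ 35.6.

μ₀ = 35.6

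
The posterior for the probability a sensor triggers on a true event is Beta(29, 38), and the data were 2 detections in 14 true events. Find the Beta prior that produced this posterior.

Beta(27, 26)

A Beta(α, β) prior with s successes and f failures in binomial data gives a Beta(α+s, β+f) posterior.
Subtract the data counts: 29−2=27, 38−12=26.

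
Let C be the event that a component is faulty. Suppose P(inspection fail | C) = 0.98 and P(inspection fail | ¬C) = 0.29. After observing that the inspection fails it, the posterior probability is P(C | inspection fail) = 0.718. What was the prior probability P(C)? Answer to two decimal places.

P(C) = 0.43

In odds form, posterior odds = prior odds × likelihood ratio, so prior odds = posterior odds ÷ LR.
Posterior odds = 0.718/(1−0.718) = 2.5461. LR = 0.98/0.29 = 3.3793.
Prior odds = 2.5461/3.3793 = 0.7534, so P(C) = 0.7534/(1+0.7534) ≈ 0.43.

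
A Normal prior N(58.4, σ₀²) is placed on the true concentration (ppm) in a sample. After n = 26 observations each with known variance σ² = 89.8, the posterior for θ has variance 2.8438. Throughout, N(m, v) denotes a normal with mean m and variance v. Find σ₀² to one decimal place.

σ₀² = 16.1

Posterior precision equals prior precision plus data precision: 1/σ_n² = 1/σ₀² + n/σ².
So 1/σ₀² = 1/2.8438 − 26/89.8 = 0.351642 − 0.289532 = 0.062110.
Hence σ₀² = 1/0.062110 ≈ 16.1.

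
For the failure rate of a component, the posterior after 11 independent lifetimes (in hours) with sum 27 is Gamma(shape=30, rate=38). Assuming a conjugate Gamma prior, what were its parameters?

Gamma(shape=19, rate=11)

Gamma–exponential conjugacy: posterior shape = α + n, posterior rate = β + Σtᵢ.
So α = 30 − 11 = 19 and β = 38 − 27 = 11.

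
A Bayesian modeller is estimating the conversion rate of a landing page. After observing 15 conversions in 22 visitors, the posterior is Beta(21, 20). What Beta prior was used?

Under Beta–binomial conjugacy the posterior parameters are (α+s, β+f).
So α = 21 − 15 = 6 and β = 20 − 7 = 13.

Beta(6, 13)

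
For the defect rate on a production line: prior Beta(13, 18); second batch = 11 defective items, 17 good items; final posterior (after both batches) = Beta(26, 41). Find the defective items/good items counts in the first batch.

2 defective items and 6 good items

Sequential conjugate updates are equivalent to a single update on the pooled data, so total successes = posterior α − prior α and total failures = posterior β − prior β.
Total across both batches: 26−13=13 defective items, 41−18=23 good items.
Subtract the second batch: 13−11=2 defective items and 23−17=6 good items.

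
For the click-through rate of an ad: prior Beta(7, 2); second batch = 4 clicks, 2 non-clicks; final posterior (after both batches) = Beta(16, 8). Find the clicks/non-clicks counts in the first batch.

Because Beta–binomial updating is additive in the counts, the combined data contributed (α_post−α_prior, β_post−β_prior) successes and failures.
Total across both batches: 16−7=9 clicks, 8−2=6 non-clicks.
Subtract the second batch: 9−4=5 clicks and 6−2=4 non-clicks.

5 clicks and 4 non-clicks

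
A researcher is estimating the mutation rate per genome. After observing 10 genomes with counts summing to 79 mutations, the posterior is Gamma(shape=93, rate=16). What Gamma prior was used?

A Gamma(α, β) prior (rate parametrization) on a Poisson rate with n observations summing to S gives posterior Gamma(α+S, β+n).
So α = 93 − 79 = 14 and β = 16 − 10 = 6.

Gamma(shape=14, rate=6)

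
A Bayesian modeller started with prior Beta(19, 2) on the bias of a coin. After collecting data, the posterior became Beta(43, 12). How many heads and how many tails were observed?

24 heads and 10 tails

Under Beta–binomial conjugacy the posterior parameters are (a+s, b+f).
So s = 43 − 19 = 24 and f = 12 − 2 = 10.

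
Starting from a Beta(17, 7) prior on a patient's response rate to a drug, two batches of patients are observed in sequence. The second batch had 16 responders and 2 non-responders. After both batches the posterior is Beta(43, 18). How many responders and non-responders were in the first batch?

Sequential conjugate updates are equivalent to a single update on the pooled data, so total successes = posterior α − prior α and total failures = posterior β − prior β.
Total across both batches: 43−17=26 responders, 18−7=11 non-responders.
Subtract the second batch: 26−16=10 responders and 11−2=9 non-responders.

10 responders and 9 non-responders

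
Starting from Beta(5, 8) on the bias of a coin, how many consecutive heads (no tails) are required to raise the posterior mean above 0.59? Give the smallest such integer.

After k heads and 0 tails the posterior is Beta(5+k, 8), with mean (5+k)/(5+8+k).
Set (5+k)/(13+k) > 0.59 and solve: k > (0.59·13 − 5)/(1 − 0.59) = 6.512.
The smallest integer exceeding 6.512 is 7, and checking k=7: (12)/(20) = 0.6000 > 0.59.

k = 7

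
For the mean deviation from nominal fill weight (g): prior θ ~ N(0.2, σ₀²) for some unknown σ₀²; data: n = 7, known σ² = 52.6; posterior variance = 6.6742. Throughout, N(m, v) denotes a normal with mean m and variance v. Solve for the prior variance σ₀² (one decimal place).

σ₀² = 59.7

Posterior precision equals prior precision plus data precision: 1/σ_n² = 1/σ₀² + n/σ².
So 1/σ₀² = 1/6.6742 − 7/52.6 = 0.149831 − 0.133080 = 0.016751.
Hence σ₀² = 1/0.016751 ≈ 59.7.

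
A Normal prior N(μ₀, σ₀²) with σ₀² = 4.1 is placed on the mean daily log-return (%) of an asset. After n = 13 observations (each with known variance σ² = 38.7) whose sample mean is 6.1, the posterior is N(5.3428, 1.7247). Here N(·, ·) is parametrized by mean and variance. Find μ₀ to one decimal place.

μ₀ = 4.3

The posterior mean is a precision-weighted average: μ_n = (τ₀μ₀ + τ_data·x̄)/(τ₀+τ_data), with τ₀=1/σ₀² and τ_data=n/σ².
Here τ₀ = 1/4.1 = 0.243902 and τ_data = 13/38.7 = 0.335917, so τ_n = 0.579819.
Rearranging for μ₀: μ₀ = (μ_n·τ_n − τ_data·x̄)/τ₀ = (5.3428·0.579819 − 0.335917·6.1) / 0.243902 = 1.048763/0.243902 ≈ 4.3.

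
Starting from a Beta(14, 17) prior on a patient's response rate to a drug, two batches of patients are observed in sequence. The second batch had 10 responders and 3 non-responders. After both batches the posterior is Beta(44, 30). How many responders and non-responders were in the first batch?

20 responders and 10 non-responders

Because Beta–binomial updating is additive in the counts, the combined data contributed (α_post−α_prior, β_post−β_prior) successes and failures.
Total across both batches: 44−14=30 responders, 30−17=13 non-responders.
Subtract the second batch: 30−10=20 responders and 13−3=10 non-responders.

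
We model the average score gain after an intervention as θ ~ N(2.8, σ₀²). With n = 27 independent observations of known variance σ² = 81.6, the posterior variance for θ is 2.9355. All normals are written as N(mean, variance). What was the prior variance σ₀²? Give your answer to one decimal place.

Posterior precision equals prior precision plus data precision: 1/σ_n² = 1/σ₀² + n/σ².
So 1/σ₀² = 1/2.9355 − 27/81.6 = 0.340657 − 0.330882 = 0.009775.
Hence σ₀² = 1/0.009775 ≈ 102.3.

σ₀² = 102.3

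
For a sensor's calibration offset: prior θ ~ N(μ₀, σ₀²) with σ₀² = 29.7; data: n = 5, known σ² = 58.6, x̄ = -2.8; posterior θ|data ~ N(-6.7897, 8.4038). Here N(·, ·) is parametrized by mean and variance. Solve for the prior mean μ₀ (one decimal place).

μ₀ = -16.9

With known observation variance, the Normal–Normal posterior has precision τ_n = τ₀ + n/σ² and mean μ_n = (τ₀μ₀ + (n/σ²)x̄)/τ_n.
Here τ₀ = 1/29.7 = 0.033670 and τ_data = 5/58.6 = 0.085324, so τ_n = 0.118994.
Rearranging for μ₀: μ₀ = (μ_n·τ_n − τ_data·x̄)/τ₀ = (-6.7897·0.118994 − 0.085324·-2.8) / 0.033670 = -0.569026/0.033670 ≈ -16.9.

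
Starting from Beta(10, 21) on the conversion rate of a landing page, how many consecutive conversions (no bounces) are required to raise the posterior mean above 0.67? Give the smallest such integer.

k = 33

After k conversions and 0 bounces the posterior is Beta(10+k, 21), with mean (10+k)/(10+21+k).
Set (10+k)/(31+k) > 0.67 and solve: k > (0.67·31 − 10)/(1 − 0.67) = 32.636.
The smallest integer exceeding 32.636 is 33.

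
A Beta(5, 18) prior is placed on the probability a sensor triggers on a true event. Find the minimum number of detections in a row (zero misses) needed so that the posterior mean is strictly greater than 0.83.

k = 83

After k detections and 0 misses the posterior is Beta(5+k, 18), with mean (5+k)/(5+18+k).
Set (5+k)/(23+k) > 0.83 and solve: k > (0.83·23 − 5)/(1 − 0.83) = 82.882.
The smallest integer exceeding 82.882 is 83, and checking k=83: (88)/(106) = 0.8302 > 0.83.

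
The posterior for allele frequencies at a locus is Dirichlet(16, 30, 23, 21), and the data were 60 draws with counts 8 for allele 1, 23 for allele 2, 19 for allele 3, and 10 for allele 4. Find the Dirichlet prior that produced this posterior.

Dirichlet(8, 7, 4, 11)

For a Dirichlet(α) prior with multinomial counts c, the posterior is Dirichlet(α + c) componentwise.
Subtract each count from the matching posterior parameter: 16−8=8, 30−23=7, 23−19=4, 21−10=11.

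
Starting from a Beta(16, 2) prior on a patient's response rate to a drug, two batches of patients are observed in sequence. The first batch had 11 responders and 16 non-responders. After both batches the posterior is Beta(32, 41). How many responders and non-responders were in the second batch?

Because Beta–binomial updating is additive in the counts, the combined data contributed (α_post−α_prior, β_post−β_prior) successes and failures.
Total across both batches: 32−16=16 responders, 41−2=39 non-responders.
Subtract the first batch: 16−11=5 responders and 39−16=23 non-responders.

5 responders and 23 non-responders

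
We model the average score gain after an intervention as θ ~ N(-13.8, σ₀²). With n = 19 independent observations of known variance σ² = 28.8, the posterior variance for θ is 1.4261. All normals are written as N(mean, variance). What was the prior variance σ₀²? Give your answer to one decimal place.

σ₀² = 24.1

For the Normal–Normal model with known σ², precisions add: τ_n = τ₀ + n/σ².
So 1/σ₀² = 1/1.4261 − 19/28.8 = 0.701213 − 0.659722 = 0.041491.
Hence σ₀² = 1/0.041491 ≈ 24.1.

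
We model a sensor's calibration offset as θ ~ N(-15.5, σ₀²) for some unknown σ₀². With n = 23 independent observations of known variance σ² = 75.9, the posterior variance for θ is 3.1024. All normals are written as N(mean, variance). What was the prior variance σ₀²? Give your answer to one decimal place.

σ₀² = 51.8

For the Normal–Normal model with known σ², precisions add: τ_n = τ₀ + n/σ².
So 1/σ₀² = 1/3.1024 − 23/75.9 = 0.322331 − 0.303030 = 0.019301.
Hence σ₀² = 1/0.019301 ≈ 51.8.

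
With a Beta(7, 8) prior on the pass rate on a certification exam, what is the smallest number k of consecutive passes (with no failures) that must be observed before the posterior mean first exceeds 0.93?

k = 100

After k passes and 0 failures the posterior is Beta(7+k, 8), with mean (7+k)/(7+8+k).
Set (7+k)/(15+k) > 0.93 and solve: k > (0.93·15 − 7)/(1 − 0.93) = 99.286.
The smallest integer exceeding 99.286 is 100.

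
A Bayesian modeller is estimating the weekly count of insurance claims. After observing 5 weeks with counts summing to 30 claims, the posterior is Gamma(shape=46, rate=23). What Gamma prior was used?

Gamma(shape=16, rate=18)

A Gamma(α, β) prior (rate parametrization) on a Poisson rate with n observations summing to S gives posterior Gamma(α+S, β+n).
So α = 46 − 30 = 16 and β = 23 − 5 = 18.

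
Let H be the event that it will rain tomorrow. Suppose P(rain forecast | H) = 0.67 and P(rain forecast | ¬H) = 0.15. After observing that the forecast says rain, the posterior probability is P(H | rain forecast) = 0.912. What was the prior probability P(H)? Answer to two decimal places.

P(H) = 0.70

Bayes' rule in odds form gives O(H|E) = O(H)·[P(E|H)/P(E|¬H)], hence O(H) = O(H|E)/LR.
Posterior odds = 0.912/(1−0.912) = 10.3636. LR = 0.67/0.15 = 4.4667.
Prior odds = 10.3636/4.4667 = 2.3202, so P(H) = 2.3202/(1+2.3202) ≈ 0.70.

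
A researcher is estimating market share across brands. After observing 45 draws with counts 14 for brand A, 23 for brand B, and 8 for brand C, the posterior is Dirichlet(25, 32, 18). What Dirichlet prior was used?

Dirichlet(11, 9, 10)

For a Dirichlet(α) prior with multinomial counts c, the posterior is Dirichlet(α + c) componentwise.
Subtract each count from the matching posterior parameter: 25−14=11, 32−23=9, 18−8=10.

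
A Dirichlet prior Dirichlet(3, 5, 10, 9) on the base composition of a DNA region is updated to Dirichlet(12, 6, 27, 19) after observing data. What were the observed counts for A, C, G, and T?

For a Dirichlet(α) prior with multinomial counts c, the posterior is Dirichlet(α + c) componentwise.
Counts are posterior − prior componentwise: 12−3=9, 6−5=1, 27−10=17, 19−9=10.

counts (9, 1, 17, 10)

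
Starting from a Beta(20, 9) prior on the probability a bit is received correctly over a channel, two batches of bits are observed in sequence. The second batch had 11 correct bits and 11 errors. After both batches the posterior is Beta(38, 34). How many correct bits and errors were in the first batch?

Sequential conjugate updates are equivalent to a single update on the pooled data, so total successes = posterior α − prior α and total failures = posterior β − prior β.
Total across both batches: 38−20=18 correct bits, 34−9=25 errors.
Subtract the second batch: 18−11=7 correct bits and 25−11=14 errors.

7 correct bits and 14 errors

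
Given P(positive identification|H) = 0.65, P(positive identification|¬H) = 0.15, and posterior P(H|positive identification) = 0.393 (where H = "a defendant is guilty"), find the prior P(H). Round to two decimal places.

Bayes' rule in odds form gives O(H|E) = O(H)·[P(E|H)/P(E|¬H)], hence O(H) = O(H|E)/LR.
Posterior odds = 0.393/(1−0.393) = 0.6474. LR = 0.65/0.15 = 4.3333.
Prior odds = 0.6474/4.3333 = 0.1494, so P(H) = 0.1494/(1+0.1494) ≈ 0.13.

P(H) = 0.13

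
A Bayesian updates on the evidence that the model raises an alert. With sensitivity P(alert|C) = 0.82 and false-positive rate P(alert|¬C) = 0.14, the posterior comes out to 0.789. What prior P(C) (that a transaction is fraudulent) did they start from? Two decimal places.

In odds form, posterior odds = prior odds × likelihood ratio, so prior odds = posterior odds ÷ LR.
Posterior odds = 0.789/(1−0.789) = 3.7393. LR = 0.82/0.14 = 5.8571.
Prior odds = 3.7393/5.8571 = 0.6384, so P(C) = 0.6384/(1+0.6384) ≈ 0.39.

P(C) = 0.39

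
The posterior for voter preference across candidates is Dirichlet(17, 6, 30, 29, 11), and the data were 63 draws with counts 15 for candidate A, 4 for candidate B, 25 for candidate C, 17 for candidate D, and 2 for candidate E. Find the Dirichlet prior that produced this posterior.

For a Dirichlet(α) prior with multinomial counts c, the posterior is Dirichlet(α + c) componentwise.
Subtract each count from the matching posterior parameter: 17−15=2, 6−4=2, 30−25=5, 29−17=12, 11−2=9.

Dirichlet(2, 2, 5, 12, 9)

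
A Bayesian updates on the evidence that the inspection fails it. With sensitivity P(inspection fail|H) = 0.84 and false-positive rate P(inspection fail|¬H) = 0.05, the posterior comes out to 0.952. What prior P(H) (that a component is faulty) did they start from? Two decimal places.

In odds form, posterior odds = prior odds × likelihood ratio, so prior odds = posterior odds ÷ LR.
Posterior odds = 0.952/(1−0.952) = 19.8333. LR = 0.84/0.05 = 16.8000.
Prior odds = 19.8333/16.8000 = 1.1806, so P(H) = 1.1806/(1+1.1806) ≈ 0.54.

P(H) = 0.54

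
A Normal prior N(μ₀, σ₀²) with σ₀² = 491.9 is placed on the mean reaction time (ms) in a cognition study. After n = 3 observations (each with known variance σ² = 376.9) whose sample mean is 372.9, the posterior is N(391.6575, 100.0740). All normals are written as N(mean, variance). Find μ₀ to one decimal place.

μ₀ = 465.1

With known observation variance, the Normal–Normal posterior has precision τ_n = τ₀ + n/σ² and mean μ_n = (τ₀μ₀ + (n/σ²)x̄)/τ_n.
Here τ₀ = 1/491.9 = 0.002033 and τ_data = 3/376.9 = 0.007960, so τ_n = 0.009993.
Rearranging for μ₀: μ₀ = (μ_n·τ_n − τ_data·x̄)/τ₀ = (391.6575·0.009993 − 0.007960·372.9) / 0.002033 = 0.945549/0.002033 ≈ 465.1.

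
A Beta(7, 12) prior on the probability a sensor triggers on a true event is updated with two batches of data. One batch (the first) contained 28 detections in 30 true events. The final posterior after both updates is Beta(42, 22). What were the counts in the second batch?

7 detections and 8 misses

Sequential conjugate updates are equivalent to a single update on the pooled data, so total successes = posterior α − prior α and total failures = posterior β − prior β.
Total across both batches: 42−7=35 detections, 22−12=10 misses.
Subtract the first batch: 35−28=7 detections and 10−2=8 misses.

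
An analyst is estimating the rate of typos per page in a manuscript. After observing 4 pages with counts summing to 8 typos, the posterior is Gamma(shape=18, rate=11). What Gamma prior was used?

Gamma(shape=10, rate=7)

Gamma–Poisson conjugacy: posterior shape = α + Σxᵢ, posterior rate = β + n.
So α = 18 − 8 = 10 and β = 11 − 4 = 7.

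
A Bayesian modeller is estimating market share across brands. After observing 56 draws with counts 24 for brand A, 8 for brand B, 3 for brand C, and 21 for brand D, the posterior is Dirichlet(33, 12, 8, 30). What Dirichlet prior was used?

Dirichlet(9, 4, 5, 9)

For a Dirichlet(α) prior with multinomial counts c, the posterior is Dirichlet(α + c) componentwise.
Subtract each count from the matching posterior parameter: 33−24=9, 12−8=4, 8−3=5, 30−21=9.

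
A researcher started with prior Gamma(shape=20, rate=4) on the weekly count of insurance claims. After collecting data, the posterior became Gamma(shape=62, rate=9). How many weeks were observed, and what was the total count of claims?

n = 5 weeks with total 42 claims

Gamma–Poisson conjugacy: posterior shape = α + Σxᵢ, posterior rate = β + n.
Matching: Σxᵢ = 62 − 20 = 42 and n = 9 − 4 = 5.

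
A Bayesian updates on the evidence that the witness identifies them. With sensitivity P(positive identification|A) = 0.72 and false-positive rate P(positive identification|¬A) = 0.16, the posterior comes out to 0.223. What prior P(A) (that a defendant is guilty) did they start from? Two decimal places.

P(A) = 0.06

Bayes' rule in odds form gives O(A|E) = O(A)·[P(E|A)/P(E|¬A)], hence O(A) = O(A|E)/LR.
Posterior odds = 0.223/(1−0.223) = 0.2870. LR = 0.72/0.16 = 4.5000.
Prior odds = 0.2870/4.5000 = 0.0638, so P(A) = 0.0638/(1+0.0638) ≈ 0.06.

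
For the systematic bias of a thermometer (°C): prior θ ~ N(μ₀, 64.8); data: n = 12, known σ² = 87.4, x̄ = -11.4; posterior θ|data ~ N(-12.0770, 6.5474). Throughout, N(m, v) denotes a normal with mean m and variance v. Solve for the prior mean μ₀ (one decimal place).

With known observation variance, the Normal–Normal posterior has precision τ_n = τ₀ + n/σ² and mean μ_n = (τ₀μ₀ + (n/σ²)x̄)/τ_n.
Here τ₀ = 1/64.8 = 0.015432 and τ_data = 12/87.4 = 0.137300, so τ_n = 0.152732.
Rearranging for μ₀: μ₀ = (μ_n·τ_n − τ_data·x̄)/τ₀ = (-12.0770·0.152732 − 0.137300·-11.4) / 0.015432 = -0.279324/0.015432 ≈ -18.1.

μ₀ = -18.1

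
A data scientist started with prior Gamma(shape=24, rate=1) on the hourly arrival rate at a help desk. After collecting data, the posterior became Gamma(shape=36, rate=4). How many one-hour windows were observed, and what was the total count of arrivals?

Gamma–Poisson conjugacy: posterior shape = α + Σxᵢ, posterior rate = β + n.
Matching: Σxᵢ = 36 − 24 = 12 and n = 4 − 1 = 3.

n = 3 one-hour windows with total 12 arrivals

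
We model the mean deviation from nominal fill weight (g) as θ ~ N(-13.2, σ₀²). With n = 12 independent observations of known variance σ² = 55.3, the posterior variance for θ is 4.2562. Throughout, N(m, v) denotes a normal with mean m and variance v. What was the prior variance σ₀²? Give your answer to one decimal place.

σ₀² = 55.7

Posterior precision equals prior precision plus data precision: 1/σ_n² = 1/σ₀² + n/σ².
So 1/σ₀² = 1/4.2562 − 12/55.3 = 0.234951 − 0.216998 = 0.017953.
Hence σ₀² = 1/0.017953 ≈ 55.7.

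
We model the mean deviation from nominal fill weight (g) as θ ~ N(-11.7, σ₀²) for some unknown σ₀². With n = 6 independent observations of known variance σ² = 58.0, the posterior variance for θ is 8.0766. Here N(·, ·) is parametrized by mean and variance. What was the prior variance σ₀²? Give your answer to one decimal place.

For the Normal–Normal model with known σ², precisions add: τ_n = τ₀ + n/σ².
So 1/σ₀² = 1/8.0766 − 6/58.0 = 0.123814 − 0.103448 = 0.020366.
Hence σ₀² = 1/0.020366 ≈ 49.1.

σ₀² = 49.1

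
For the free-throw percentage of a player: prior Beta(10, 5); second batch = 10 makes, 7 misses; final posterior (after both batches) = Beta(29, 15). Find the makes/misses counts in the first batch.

9 makes and 3 misses

Because Beta–binomial updating is additive in the counts, the combined data contributed (α_post−α_prior, β_post−β_prior) successes and failures.
Total across both batches: 29−10=19 makes, 15−5=10 misses.
Subtract the second batch: 19−10=9 makes and 10−7=3 misses.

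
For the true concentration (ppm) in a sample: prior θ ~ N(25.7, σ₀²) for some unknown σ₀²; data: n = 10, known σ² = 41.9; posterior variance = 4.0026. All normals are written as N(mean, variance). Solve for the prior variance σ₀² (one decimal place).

For the Normal–Normal model with known σ², precisions add: τ_n = τ₀ + n/σ².
So 1/σ₀² = 1/4.0026 − 10/41.9 = 0.249838 − 0.238663 = 0.011175.
Hence σ₀² = 1/0.011175 ≈ 89.5.

σ₀² = 89.5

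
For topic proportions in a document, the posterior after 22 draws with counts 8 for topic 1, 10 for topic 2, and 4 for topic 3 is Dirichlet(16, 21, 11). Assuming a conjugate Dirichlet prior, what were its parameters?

Dirichlet(8, 11, 7)

For a Dirichlet(α) prior with multinomial counts c, the posterior is Dirichlet(α + c) componentwise.
Subtract each count from the matching posterior parameter: 16−8=8, 21−10=11, 11−4=7.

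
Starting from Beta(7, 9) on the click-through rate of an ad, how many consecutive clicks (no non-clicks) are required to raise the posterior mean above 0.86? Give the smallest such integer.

After k clicks and 0 non-clicks the posterior is Beta(7+k, 9), with mean (7+k)/(7+9+k).
Set (7+k)/(16+k) > 0.86 and solve: k > (0.86·16 − 7)/(1 − 0.86) = 48.286.
The smallest integer exceeding 48.286 is 49, and checking k=49: (56)/(65) = 0.8615 > 0.86.

k = 49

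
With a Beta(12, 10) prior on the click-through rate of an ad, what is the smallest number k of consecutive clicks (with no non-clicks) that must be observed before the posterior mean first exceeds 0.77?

After k clicks and 0 non-clicks the posterior is Beta(12+k, 10), with mean (12+k)/(12+10+k).
Set (12+k)/(22+k) > 0.77 and solve: k > (0.77·22 − 12)/(1 − 0.77) = 21.478.
The smallest integer exceeding 21.478 is 22, and checking k=22: (34)/(44) = 0.7727 > 0.77.

k = 22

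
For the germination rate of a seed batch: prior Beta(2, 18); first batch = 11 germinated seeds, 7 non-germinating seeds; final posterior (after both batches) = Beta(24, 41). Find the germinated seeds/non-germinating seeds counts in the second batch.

Sequential conjugate updates are equivalent to a single update on the pooled data, so total successes = posterior α − prior α and total failures = posterior β − prior β.
Total across both batches: 24−2=22 germinated seeds, 41−18=23 non-germinating seeds.
Subtract the first batch: 22−11=11 germinated seeds and 23−7=16 non-germinating seeds.

11 germinated seeds and 16 non-germinating seeds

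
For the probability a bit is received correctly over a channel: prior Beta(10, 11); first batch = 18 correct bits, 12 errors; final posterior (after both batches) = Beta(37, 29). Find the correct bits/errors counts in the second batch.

9 correct bits and 6 errors

Sequential conjugate updates are equivalent to a single update on the pooled data, so total successes = posterior α − prior α and total failures = posterior β − prior β.
Total across both batches: 37−10=27 correct bits, 29−11=18 errors.
Subtract the first batch: 27−18=9 correct bits and 18−12=6 errors.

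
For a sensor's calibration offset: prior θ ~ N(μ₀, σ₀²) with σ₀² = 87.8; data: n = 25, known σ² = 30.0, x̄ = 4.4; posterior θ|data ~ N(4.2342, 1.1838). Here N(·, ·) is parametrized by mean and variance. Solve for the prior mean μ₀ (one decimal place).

With known observation variance, the Normal–Normal posterior has precision τ_n = τ₀ + n/σ² and mean μ_n = (τ₀μ₀ + (n/σ²)x̄)/τ_n.
Here τ₀ = 1/87.8 = 0.011390 and τ_data = 25/30.0 = 0.833333, so τ_n = 0.844723.
Rearranging for μ₀: μ₀ = (μ_n·τ_n − τ_data·x̄)/τ₀ = (4.2342·0.844723 − 0.833333·4.4) / 0.011390 = -0.089939/0.011390 ≈ -7.9.

μ₀ = -7.9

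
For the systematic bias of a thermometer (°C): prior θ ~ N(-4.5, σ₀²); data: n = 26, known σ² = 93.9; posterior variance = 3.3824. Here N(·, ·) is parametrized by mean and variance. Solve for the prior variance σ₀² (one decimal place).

For the Normal–Normal model with known σ², precisions add: τ_n = τ₀ + n/σ².
So 1/σ₀² = 1/3.3824 − 26/93.9 = 0.295648 − 0.276890 = 0.018758.
Hence σ₀² = 1/0.018758 ≈ 53.3.

σ₀² = 53.3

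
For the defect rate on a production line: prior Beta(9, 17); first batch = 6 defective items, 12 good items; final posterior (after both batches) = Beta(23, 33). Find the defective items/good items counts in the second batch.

8 defective items and 4 good items

Sequential conjugate updates are equivalent to a single update on the pooled data, so total successes = posterior α − prior α and total failures = posterior β − prior β.
Total across both batches: 23−9=14 defective items, 33−17=16 good items.
Subtract the first batch: 14−6=8 defective items and 16−12=4 good items.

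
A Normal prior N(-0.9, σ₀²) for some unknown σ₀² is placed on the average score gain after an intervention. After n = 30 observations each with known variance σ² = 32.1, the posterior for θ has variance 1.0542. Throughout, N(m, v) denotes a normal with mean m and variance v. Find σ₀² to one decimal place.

σ₀² = 71.4

Posterior precision equals prior precision plus data precision: 1/σ_n² = 1/σ₀² + n/σ².
So 1/σ₀² = 1/1.0542 − 30/32.1 = 0.948587 − 0.934579 = 0.014008.
Hence σ₀² = 1/0.014008 ≈ 71.4.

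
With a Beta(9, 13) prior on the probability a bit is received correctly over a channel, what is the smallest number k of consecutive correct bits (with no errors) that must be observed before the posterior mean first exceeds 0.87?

After k correct bits and 0 errors the posterior is Beta(9+k, 13), with mean (9+k)/(9+13+k).
Set (9+k)/(22+k) > 0.87 and solve: k > (0.87·22 − 9)/(1 − 0.87) = 78.000.
The smallest integer exceeding 78.000 is 79, and checking k=79: (88)/(101) = 0.8713 > 0.87.

k = 79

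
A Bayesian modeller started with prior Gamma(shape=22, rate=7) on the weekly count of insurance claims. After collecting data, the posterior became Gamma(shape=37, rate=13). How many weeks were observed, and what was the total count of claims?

n = 6 weeks with total 15 claims

Gamma–Poisson conjugacy: posterior shape = α + Σxᵢ, posterior rate = β + n.
Matching: Σxᵢ = 37 − 22 = 15 and n = 13 − 7 = 6.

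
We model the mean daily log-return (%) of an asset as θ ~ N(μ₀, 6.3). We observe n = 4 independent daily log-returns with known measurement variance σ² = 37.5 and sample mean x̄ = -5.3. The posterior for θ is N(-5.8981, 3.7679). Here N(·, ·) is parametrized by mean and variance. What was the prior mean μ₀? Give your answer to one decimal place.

The posterior mean is a precision-weighted average: μ_n = (τ₀μ₀ + τ_data·x̄)/(τ₀+τ_data), with τ₀=1/σ₀² and τ_data=n/σ².
Here τ₀ = 1/6.3 = 0.158730 and τ_data = 4/37.5 = 0.106667, so τ_n = 0.265397.
Rearranging for μ₀: μ₀ = (μ_n·τ_n − τ_data·x̄)/τ₀ = (-5.8981·0.265397 − 0.106667·-5.3) / 0.158730 = -1.000003/0.158730 ≈ -6.3.

μ₀ = -6.3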